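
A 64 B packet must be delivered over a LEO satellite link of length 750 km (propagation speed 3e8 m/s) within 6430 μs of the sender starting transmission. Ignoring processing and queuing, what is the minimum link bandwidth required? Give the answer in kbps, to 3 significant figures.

130 kbps

L = 512 bits.
Propagation delay = 750000 / 300000000 = 2500 μs.
Transmission budget = 6430 − 2500 = 3930 μs.
R ≥ L / t_tx = 512 bits / 0.00393 s = 130 kbps.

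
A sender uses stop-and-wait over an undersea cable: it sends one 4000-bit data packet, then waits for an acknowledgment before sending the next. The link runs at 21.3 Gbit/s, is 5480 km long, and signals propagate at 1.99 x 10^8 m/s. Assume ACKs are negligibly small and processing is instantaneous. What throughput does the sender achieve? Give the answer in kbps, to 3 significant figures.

72.6 kbps

t_tx = L/R = 4000/21300000000 = 1.87793e-07 s.
t_prop = 5480000/199000000 = 0.0275377 s; RTT = 0.0550754 s.
Cycle = t_tx + RTT = 0.0550756 s.
Throughput = L / cycle = 4000 / 0.0550756 = 72.6 kbps.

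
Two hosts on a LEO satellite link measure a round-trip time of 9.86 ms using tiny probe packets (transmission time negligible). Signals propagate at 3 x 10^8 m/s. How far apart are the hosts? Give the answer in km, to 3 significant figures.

One-way propagation = RTT/2 = 4.93 ms.
d = s × t = 300000000 × 0.00493 = 1480 km.

1480 km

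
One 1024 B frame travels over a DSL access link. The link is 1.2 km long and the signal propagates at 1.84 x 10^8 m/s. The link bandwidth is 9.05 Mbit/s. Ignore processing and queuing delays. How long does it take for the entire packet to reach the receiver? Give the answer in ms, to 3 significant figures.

0.912 ms

L = 1024 × 8 = 8192 bits.
Transmission delay = L/R = 8192 / 9050000 = 0.905193 ms.
Propagation delay = d/s = 1200 m / 184000000 m/s = 0.00652174 ms.
Total = 0.912 ms.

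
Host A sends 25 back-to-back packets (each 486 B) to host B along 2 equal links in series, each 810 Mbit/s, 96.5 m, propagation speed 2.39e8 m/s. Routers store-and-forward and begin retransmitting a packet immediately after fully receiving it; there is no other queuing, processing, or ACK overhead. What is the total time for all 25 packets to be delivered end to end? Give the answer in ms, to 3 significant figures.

Per-hop transmission t_tx = L/R = 3888/810000000 = 0.0048 ms.
Per-hop propagation t_prop = 96.5/239000000 = 0.000403766 ms.
Pipeline fill: first packet needs 2·t_tx to clear all hops; remaining 24 packets each add one t_tx.
Total = (2+25-1)·t_tx + 2·t_prop = 26·0.0048 + 2·0.000403766 = 0.126 ms.

0.126 ms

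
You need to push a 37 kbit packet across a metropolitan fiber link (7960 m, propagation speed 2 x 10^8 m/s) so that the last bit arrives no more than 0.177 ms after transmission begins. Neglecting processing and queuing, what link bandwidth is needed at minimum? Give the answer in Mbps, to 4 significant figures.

Propagation delay = 7960 / 200000000 = 0.0398 ms.
Transmission budget = 0.177 − 0.0398 = 0.1372 ms.
R ≥ L / t_tx = 37000 bits / 0.0001372 s = 269.7 Mbps.

269.7 Mbps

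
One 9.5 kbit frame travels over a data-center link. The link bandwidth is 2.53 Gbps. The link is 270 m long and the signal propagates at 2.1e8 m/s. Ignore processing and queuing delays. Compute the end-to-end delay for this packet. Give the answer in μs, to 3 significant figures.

L = 9500 bits.
Transmission delay = L/R = 9500 / 2530000000 = 3.75494 μs.
Propagation delay = d/s = 270 m / 210000000 m/s = 1.28571 μs.
Total = 5.04 μs.

5.04 μs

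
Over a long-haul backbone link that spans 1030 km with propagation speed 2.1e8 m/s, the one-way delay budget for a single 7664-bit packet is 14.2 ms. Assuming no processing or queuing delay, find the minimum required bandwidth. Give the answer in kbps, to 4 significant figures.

824.5 kbps

Propagation delay = 1030000 / 210000000 = 4.90476 ms.
Transmission budget = 14.2 − 4.90476 = 9.29524 ms.
R ≥ L / t_tx = 7664 bits / 0.00929524 s = 824.5 kbps.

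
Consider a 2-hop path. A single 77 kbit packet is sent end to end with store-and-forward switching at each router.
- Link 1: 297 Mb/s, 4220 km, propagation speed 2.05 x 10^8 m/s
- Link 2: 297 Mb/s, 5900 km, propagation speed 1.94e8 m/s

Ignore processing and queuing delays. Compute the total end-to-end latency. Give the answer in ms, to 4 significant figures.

51.52 ms

L = 77000 bits.
Transmission delay per hop = L/R = 77000/297000000 = 0.259259 ms; 2 hops → 0.518519 ms.
Propagation delays (d/s per hop): 20.5854, 30.4124 ms; sum = 50.9977 ms.
End-to-end = 51.52 ms.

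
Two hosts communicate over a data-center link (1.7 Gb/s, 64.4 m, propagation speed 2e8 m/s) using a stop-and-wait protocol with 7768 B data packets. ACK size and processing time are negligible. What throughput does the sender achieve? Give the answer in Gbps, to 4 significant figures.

1.671 Gbps

t_tx = L/R = 62144/1700000000 = 3.65553e-05 s.
t_prop = 64.4/200000000 = 3.22e-07 s; RTT = 6.44e-07 s.
Cycle = t_tx + RTT = 3.71993e-05 s.
Throughput = L / cycle = 62144 / 3.71993e-05 = 1.671 Gbps.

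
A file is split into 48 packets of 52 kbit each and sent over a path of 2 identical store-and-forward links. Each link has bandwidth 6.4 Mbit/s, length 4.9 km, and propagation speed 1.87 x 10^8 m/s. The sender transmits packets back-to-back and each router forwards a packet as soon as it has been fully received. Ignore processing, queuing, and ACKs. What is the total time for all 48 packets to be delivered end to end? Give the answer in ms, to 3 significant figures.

Per-hop transmission t_tx = L/R = 52000/6400000 = 8.125 ms.
Per-hop propagation t_prop = 4900/187000000 = 0.0262032 ms.
Pipeline fill: first packet needs 2·t_tx to clear all hops; remaining 47 packets each add one t_tx.
Total = (2+48-1)·t_tx + 2·t_prop = 49·8.125 + 2·0.0262032 = 398 ms.

398 ms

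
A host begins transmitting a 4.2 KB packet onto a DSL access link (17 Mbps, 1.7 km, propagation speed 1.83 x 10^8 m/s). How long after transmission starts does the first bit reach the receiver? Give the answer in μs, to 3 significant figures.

First bit experiences only propagation delay: d/s = 1700/183000000 = 9.29 μs.

9.29 μs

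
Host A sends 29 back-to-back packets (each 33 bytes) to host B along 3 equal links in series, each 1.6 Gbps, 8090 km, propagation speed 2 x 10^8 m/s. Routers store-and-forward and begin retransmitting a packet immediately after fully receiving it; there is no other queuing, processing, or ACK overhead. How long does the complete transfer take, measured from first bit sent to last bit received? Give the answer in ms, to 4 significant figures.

121.4 ms

Per-hop transmission t_tx = L/R = 264/1600000000 = 0.000165 ms.
Per-hop propagation t_prop = 8090000/200000000 = 40.45 ms.
Pipeline fill: first packet needs 3·t_tx to clear all hops; remaining 28 packets each add one t_tx.
Total = (3+29-1)·t_tx + 3·t_prop = 31·0.000165 + 3·40.45 = 121.4 ms.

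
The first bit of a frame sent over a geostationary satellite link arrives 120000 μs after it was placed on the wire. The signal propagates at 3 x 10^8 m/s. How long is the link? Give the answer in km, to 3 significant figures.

d = s × t_prop = 300000000 × 0.12 = 36000 km.

36000 km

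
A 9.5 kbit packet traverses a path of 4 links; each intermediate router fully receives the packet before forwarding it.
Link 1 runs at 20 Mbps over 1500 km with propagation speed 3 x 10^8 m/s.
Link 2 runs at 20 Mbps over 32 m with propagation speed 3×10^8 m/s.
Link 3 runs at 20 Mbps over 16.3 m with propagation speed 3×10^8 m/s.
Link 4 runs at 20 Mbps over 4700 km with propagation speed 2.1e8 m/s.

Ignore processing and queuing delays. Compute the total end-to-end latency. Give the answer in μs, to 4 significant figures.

L = 9500 bits.
Transmission delay per hop = L/R = 9500/20000000 = 475 μs; 4 hops → 1900 μs.
Propagation delays (d/s per hop): 5000, 0.106667, 0.0543333, 22381 μs; sum = 27381.1 μs.
End-to-end = 29280 μs.

29280 μs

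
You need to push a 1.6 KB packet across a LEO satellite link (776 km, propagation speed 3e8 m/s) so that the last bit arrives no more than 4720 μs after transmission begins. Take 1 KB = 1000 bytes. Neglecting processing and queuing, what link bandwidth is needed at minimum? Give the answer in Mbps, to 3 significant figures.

6.00 Mbps

L = 12800 bits.
Propagation delay = 776000 / 300000000 = 2586.67 μs.
Transmission budget = 4720 − 2586.67 = 2133.33 μs.
R ≥ L / t_tx = 12800 bits / 0.00213333 s = 6.00 Mbps.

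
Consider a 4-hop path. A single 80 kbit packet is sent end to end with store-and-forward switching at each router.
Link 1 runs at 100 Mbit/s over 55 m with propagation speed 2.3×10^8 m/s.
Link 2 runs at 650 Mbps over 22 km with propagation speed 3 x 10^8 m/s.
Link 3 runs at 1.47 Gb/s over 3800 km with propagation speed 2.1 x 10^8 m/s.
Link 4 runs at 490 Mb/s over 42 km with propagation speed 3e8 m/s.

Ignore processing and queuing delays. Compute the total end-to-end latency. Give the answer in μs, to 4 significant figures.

19450 μs

L = 80000 bits.
Transmission delays (L/R per hop): 800, 123.077, 54.4218, 163.265 μs; sum = 1140.76 μs.
Propagation delays (d/s per hop): 0.23913, 73.3333, 18095.2, 140 μs; sum = 18308.8 μs.
End-to-end = 19450 μs.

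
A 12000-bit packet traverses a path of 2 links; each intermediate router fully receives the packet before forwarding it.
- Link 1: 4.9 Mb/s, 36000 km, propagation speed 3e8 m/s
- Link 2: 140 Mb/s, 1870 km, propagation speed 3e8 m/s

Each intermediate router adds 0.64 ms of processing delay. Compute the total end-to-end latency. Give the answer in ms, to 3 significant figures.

129 ms

Transmission delays (L/R per hop): 2.44898, 0.0857143 ms; sum = 2.53469 ms.
Propagation delays (d/s per hop): 120, 6.23333 ms; sum = 126.233 ms.
Processing at 1 router(s): 1 × 0.64 ms = 0.64 ms.
End-to-end = 129 ms.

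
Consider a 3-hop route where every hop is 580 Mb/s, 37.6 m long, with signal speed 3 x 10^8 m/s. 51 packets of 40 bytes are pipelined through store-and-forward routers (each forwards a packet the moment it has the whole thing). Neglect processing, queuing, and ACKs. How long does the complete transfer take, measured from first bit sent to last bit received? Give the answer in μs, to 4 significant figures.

29.62 μs

Per-hop transmission t_tx = L/R = 320/580000000 = 0.551724 μs.
Per-hop propagation t_prop = 37.6/300000000 = 0.125333 μs.
Pipeline fill: first packet needs 3·t_tx to clear all hops; remaining 50 packets each add one t_tx.
Total = (3+51-1)·t_tx + 3·t_prop = 53·0.551724 + 3·0.125333 = 29.62 μs.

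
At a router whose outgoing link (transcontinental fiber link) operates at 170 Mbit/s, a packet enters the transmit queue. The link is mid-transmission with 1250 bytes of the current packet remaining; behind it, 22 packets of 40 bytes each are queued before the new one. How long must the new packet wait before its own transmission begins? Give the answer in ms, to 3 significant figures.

Each queued packet: L/R = 320/170000000 = 0.00188235 ms.
22 queued → 0.0414118 ms.
Plus remaining 10000 bits of current packet: 0.0588235 ms.
Queuing delay = 0.100 ms.

0.100 ms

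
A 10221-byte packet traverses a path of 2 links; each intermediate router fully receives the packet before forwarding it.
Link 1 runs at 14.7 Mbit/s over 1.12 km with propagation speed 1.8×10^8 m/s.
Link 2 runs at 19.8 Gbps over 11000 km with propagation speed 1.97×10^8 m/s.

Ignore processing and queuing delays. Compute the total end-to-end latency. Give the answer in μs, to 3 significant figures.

L = 10221 × 8 = 81768 bits.
Transmission delays (L/R per hop): 5562.45, 4.1297 μs; sum = 5566.58 μs.
Propagation delays (d/s per hop): 6.22222, 55837.6 μs; sum = 55843.8 μs.
End-to-end = 61400 μs.

61400 μs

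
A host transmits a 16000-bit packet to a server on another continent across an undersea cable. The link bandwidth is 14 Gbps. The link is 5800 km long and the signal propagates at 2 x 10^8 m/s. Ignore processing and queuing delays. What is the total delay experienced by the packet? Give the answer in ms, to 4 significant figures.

29.00 ms

Transmission delay = L/R = 16000 / 14000000000 = 0.00114286 ms.
Propagation delay = d/s = 5800000 m / 200000000 m/s = 29 ms.
Total = 29.00 ms.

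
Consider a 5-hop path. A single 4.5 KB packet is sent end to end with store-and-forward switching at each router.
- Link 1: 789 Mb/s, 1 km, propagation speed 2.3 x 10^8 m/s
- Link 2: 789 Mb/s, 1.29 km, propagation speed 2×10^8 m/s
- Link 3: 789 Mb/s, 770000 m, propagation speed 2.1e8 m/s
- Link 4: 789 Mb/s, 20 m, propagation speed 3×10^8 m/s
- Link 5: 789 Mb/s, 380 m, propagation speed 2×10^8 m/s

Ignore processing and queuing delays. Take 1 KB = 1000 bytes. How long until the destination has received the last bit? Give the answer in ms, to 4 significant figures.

3.908 ms

L = 36000 bits.
Transmission delay per hop = L/R = 36000/789000000 = 0.0456274 ms; 5 hops → 0.228137 ms.
Propagation delays (d/s per hop): 0.00434783, 0.00645, 3.66667, 6.66667e-05, 0.0019 ms; sum = 3.67943 ms.
End-to-end = 3.908 ms.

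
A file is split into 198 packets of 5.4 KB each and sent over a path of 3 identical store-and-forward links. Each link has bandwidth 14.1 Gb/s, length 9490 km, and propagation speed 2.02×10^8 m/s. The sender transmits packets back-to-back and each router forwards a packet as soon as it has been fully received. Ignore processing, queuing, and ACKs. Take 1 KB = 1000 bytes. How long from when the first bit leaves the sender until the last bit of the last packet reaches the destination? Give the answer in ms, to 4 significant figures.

141.6 ms

Per-hop transmission t_tx = L/R = 43200/14100000000 = 0.00306383 ms.
Per-hop propagation t_prop = 9490000/202000000 = 46.9802 ms.
Pipeline fill: first packet needs 3·t_tx to clear all hops; remaining 197 packets each add one t_tx.
Total = (3+198-1)·t_tx + 3·t_prop = 200·0.00306383 + 3·46.9802 = 141.6 ms.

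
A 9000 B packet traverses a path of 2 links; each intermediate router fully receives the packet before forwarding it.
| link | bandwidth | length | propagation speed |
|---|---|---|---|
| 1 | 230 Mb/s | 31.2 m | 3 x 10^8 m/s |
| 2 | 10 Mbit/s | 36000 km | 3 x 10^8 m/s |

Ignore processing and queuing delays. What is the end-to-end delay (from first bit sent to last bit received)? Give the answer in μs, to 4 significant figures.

L = 9000 × 8 = 72000 bits.
Transmission delays (L/R per hop): 313.043, 7200 μs; sum = 7513.04 μs.
Propagation delays (d/s per hop): 0.104, 120000 μs; sum = 120000 μs.
End-to-end = 127500 μs.

127500 μs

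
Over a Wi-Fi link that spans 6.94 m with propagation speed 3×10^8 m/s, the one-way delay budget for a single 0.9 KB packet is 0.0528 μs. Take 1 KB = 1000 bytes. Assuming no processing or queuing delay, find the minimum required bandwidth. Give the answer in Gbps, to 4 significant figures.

242.7 Gbps

L = 7200 bits.
Propagation delay = 6.94 / 300000000 = 0.0231333 μs.
Transmission budget = 0.0528 − 0.0231333 = 0.0296667 μs.
R ≥ L / t_tx = 7200 bits / 2.96667e-08 s = 242.7 Gbps.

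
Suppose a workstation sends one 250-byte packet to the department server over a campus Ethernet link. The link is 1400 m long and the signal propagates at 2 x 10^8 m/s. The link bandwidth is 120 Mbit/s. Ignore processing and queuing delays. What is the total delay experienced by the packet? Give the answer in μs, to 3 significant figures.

23.7 μs

L = 250 × 8 = 2000 bits.
Transmission delay = L/R = 2000 / 120000000 = 16.6667 μs.
Propagation delay = d/s = 1400 m / 200000000 m/s = 7 μs.
Total = 23.7 μs.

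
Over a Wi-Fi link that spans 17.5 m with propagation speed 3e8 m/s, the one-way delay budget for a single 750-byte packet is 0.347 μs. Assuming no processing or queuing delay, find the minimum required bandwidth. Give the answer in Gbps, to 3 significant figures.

20.8 Gbps

L = 6000 bits.
Propagation delay = 17.5 / 300000000 = 0.0583333 μs.
Transmission budget = 0.347 − 0.0583333 = 0.288667 μs.
R ≥ L / t_tx = 6000 bits / 2.88667e-07 s = 20.8 Gbps.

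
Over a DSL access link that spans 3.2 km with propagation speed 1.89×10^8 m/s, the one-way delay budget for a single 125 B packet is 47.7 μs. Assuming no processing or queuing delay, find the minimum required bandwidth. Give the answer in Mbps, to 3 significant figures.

32.5 Mbps

L = 1000 bits.
Propagation delay = 3200 / 189000000 = 16.9312 μs.
Transmission budget = 47.7 − 16.9312 = 30.7688 μs.
R ≥ L / t_tx = 1000 bits / 3.07688e-05 s = 32.5 Mbps.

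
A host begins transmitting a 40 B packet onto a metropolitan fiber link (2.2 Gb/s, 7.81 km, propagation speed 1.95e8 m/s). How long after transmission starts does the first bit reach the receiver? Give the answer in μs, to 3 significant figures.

First bit experiences only propagation delay: d/s = 7810/195000000 = 40.1 μs.

40.1 μs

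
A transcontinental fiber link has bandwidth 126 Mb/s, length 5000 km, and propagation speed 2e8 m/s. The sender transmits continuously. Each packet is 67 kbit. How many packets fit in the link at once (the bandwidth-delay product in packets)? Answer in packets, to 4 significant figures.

Propagation delay = 5000000 / 200000000 = 0.025 s.
BDP = R × t_prop = 126000000 × 0.025 = 3150000 bits.
In packets of 67000 bits: 47.01 packets.

47.01 packets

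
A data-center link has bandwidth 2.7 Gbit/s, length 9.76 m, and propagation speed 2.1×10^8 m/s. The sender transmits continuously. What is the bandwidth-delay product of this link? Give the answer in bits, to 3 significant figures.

Propagation delay = 9.76 / 210000000 = 4.64762e-08 s.
BDP = R × t_prop = 2700000000 × 4.64762e-08 = 125.486 bits.

125 bits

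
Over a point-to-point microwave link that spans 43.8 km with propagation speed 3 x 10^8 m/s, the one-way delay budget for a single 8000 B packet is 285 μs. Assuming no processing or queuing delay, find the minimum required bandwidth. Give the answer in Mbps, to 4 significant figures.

460.4 Mbps

L = 64000 bits.
Propagation delay = 43800 / 300000000 = 146 μs.
Transmission budget = 285 − 146 = 139 μs.
R ≥ L / t_tx = 64000 bits / 0.000139 s = 460.4 Mbps.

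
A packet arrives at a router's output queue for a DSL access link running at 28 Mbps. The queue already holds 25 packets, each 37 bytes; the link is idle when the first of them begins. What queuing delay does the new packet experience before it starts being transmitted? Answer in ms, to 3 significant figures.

0.264 ms

Each queued packet: L/R = 296/28000000 = 0.0105714 ms.
25 queued → 0.264286 ms.
Queuing delay = 0.264 ms.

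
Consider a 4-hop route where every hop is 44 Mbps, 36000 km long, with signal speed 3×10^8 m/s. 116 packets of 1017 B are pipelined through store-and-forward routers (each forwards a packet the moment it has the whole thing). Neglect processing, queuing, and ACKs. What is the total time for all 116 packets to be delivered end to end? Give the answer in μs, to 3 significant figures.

502000 μs

Per-hop transmission t_tx = L/R = 8136/44000000 = 184.909 μs.
Per-hop propagation t_prop = 36000000/300000000 = 120000 μs.
Pipeline fill: first packet needs 4·t_tx to clear all hops; remaining 115 packets each add one t_tx.
Total = (4+116-1)·t_tx + 4·t_prop = 119·184.909 + 4·120000 = 502000 μs.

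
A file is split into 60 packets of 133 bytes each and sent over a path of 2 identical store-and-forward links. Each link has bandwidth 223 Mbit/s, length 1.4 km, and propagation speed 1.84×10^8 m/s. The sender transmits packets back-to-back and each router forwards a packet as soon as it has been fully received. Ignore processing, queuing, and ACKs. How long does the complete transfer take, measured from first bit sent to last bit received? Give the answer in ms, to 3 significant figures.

0.306 ms

Per-hop transmission t_tx = L/R = 1064/223000000 = 0.0047713 ms.
Per-hop propagation t_prop = 1400/184000000 = 0.0076087 ms.
Pipeline fill: first packet needs 2·t_tx to clear all hops; remaining 59 packets each add one t_tx.
Total = (2+60-1)·t_tx + 2·t_prop = 61·0.0047713 + 2·0.0076087 = 0.306 ms.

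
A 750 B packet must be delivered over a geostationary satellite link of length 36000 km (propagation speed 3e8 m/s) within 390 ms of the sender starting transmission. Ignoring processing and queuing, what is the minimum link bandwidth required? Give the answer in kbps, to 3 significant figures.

L = 6000 bits.
Propagation delay = 36000000 / 300000000 = 120 ms.
Transmission budget = 390 − 120 = 270 ms.
R ≥ L / t_tx = 6000 bits / 0.27 s = 22.2 kbps.

22.2 kbps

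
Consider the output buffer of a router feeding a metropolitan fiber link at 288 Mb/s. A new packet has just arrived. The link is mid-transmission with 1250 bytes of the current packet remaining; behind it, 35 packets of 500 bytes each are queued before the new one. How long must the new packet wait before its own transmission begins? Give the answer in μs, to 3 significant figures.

521 μs

Each queued packet: L/R = 4000/288000000 = 13.8889 μs.
35 queued → 486.111 μs.
Plus remaining 10000 bits of current packet: 34.7222 μs.
Queuing delay = 521 μs.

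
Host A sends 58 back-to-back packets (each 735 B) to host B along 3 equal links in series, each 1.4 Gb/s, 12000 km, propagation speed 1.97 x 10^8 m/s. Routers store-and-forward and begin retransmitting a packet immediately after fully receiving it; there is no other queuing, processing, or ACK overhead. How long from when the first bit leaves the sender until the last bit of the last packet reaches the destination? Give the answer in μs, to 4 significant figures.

183000 μs

Per-hop transmission t_tx = L/R = 5880/1400000000 = 4.2 μs.
Per-hop propagation t_prop = 12000000/197000000 = 60913.7 μs.
Pipeline fill: first packet needs 3·t_tx to clear all hops; remaining 57 packets each add one t_tx.
Total = (3+58-1)·t_tx + 3·t_prop = 60·4.2 + 3·60913.7 = 183000 μs.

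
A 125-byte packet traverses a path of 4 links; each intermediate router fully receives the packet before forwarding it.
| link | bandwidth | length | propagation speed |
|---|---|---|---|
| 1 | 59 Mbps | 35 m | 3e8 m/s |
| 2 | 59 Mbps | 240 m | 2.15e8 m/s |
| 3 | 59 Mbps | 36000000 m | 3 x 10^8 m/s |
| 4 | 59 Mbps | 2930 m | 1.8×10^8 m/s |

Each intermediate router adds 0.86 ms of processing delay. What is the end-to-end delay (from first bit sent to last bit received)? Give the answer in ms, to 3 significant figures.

L = 125 × 8 = 1000 bits.
Transmission delay per hop = L/R = 1000/59000000 = 0.0169492 ms; 4 hops → 0.0677966 ms.
Propagation delays (d/s per hop): 0.000116667, 0.00111628, 120, 0.0162778 ms; sum = 120.018 ms.
Processing at 3 router(s): 3 × 0.86 ms = 2.58 ms.
End-to-end = 123 ms.

123 ms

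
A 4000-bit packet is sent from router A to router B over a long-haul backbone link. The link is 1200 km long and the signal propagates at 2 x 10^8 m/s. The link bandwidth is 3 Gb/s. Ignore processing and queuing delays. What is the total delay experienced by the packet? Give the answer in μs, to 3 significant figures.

Transmission delay = L/R = 4000 / 3000000000 = 1.33333 μs.
Propagation delay = d/s = 1200000 m / 200000000 m/s = 6000 μs.
Total = 6000 μs.

6000 μs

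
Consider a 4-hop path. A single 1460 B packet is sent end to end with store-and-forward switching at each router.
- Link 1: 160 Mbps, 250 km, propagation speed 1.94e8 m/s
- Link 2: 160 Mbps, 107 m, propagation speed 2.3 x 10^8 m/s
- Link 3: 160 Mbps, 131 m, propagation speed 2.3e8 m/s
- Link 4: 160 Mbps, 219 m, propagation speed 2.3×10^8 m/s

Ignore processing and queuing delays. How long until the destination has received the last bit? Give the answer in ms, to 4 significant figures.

1.583 ms

L = 1460 × 8 = 11680 bits.
Transmission delay per hop = L/R = 11680/160000000 = 0.073 ms; 4 hops → 0.292 ms.
Propagation delays (d/s per hop): 1.28866, 0.000465217, 0.000569565, 0.000952174 ms; sum = 1.29065 ms.
End-to-end = 1.583 ms.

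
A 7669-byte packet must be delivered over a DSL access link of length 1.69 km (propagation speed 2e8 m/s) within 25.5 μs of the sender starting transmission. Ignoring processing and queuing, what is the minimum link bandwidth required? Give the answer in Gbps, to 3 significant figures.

L = 61352 bits.
Propagation delay = 1690 / 200000000 = 8.45 μs.
Transmission budget = 25.5 − 8.45 = 17.05 μs.
R ≥ L / t_tx = 61352 bits / 1.705e-05 s = 3.60 Gbps.

3.60 Gbps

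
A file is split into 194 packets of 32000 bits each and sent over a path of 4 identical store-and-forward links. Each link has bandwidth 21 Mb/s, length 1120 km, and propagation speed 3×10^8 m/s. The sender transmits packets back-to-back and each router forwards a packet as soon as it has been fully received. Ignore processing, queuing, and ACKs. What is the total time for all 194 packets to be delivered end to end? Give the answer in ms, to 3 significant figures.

315 ms

Per-hop transmission t_tx = L/R = 32000/21000000 = 1.52381 ms.
Per-hop propagation t_prop = 1120000/300000000 = 3.73333 ms.
Pipeline fill: first packet needs 4·t_tx to clear all hops; remaining 193 packets each add one t_tx.
Total = (4+194-1)·t_tx + 4·t_prop = 197·1.52381 + 4·3.73333 = 315 ms.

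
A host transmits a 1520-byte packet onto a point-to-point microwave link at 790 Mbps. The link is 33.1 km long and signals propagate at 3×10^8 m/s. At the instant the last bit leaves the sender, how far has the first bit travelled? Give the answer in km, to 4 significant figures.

4.618 km

t_tx = L/R = 12160/790000000 = 1.53924e-05 s.
Distance = s × t_tx = 300000000 × 1.53924e-05 = 4.618 km.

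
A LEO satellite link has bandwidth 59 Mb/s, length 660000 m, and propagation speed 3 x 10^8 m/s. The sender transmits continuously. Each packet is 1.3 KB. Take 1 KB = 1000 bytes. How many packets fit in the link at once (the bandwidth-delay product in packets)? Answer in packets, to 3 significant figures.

Propagation delay = 660000 / 300000000 = 0.0022 s.
BDP = R × t_prop = 59000000 × 0.0022 = 129800 bits.
In packets of 10400 bits: 12.5 packets.

12.5 packets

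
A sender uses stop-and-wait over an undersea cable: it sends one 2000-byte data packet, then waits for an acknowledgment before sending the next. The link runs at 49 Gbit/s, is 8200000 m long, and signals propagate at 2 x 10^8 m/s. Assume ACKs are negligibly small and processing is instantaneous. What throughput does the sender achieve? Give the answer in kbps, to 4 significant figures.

195.1 kbps

t_tx = L/R = 16000/49000000000 = 3.26531e-07 s.
t_prop = 8200000/200000000 = 0.041 s; RTT = 0.082 s.
Cycle = t_tx + RTT = 0.0820003 s.
Throughput = L / cycle = 16000 / 0.0820003 = 195.1 kbps.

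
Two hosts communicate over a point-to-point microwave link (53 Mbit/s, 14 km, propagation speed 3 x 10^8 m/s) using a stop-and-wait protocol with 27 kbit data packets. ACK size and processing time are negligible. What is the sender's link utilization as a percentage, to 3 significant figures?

84.5 %

t_tx = L/R = 27000/53000000 = 0.000509434 s.
t_prop = 14000/300000000 = 4.66667e-05 s; RTT = 9.33333e-05 s.
Cycle = t_tx + RTT = 0.000602767 s.
Utilization = t_tx / cycle = 0.000509434/0.000602767 = 84.5 %.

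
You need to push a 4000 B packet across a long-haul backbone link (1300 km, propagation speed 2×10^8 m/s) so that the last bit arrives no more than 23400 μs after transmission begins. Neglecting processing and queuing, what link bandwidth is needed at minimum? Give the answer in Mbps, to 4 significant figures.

1.893 Mbps

L = 32000 bits.
Propagation delay = 1300000 / 200000000 = 6500 μs.
Transmission budget = 23400 − 6500 = 16900 μs.
R ≥ L / t_tx = 32000 bits / 0.0169 s = 1.893 Mbps.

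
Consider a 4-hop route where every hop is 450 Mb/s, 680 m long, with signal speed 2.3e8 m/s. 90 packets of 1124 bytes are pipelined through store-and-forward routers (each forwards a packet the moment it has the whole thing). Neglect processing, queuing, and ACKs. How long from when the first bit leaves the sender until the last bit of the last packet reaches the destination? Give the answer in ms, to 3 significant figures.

Per-hop transmission t_tx = L/R = 8992/450000000 = 0.0199822 ms.
Per-hop propagation t_prop = 680/2.3e+08 = 0.00295652 ms.
Pipeline fill: first packet needs 4·t_tx to clear all hops; remaining 89 packets each add one t_tx.
Total = (4+90-1)·t_tx + 4·t_prop = 93·0.0199822 + 4·0.00295652 = 1.87 ms.

1.87 ms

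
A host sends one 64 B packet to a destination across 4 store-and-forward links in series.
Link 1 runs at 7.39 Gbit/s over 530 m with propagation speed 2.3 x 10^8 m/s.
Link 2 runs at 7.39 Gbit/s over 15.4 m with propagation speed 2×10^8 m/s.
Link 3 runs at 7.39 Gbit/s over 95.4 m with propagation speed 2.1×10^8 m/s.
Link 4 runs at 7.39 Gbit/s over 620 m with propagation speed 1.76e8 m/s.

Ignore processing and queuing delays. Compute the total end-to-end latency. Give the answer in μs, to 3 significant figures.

L = 64 × 8 = 512 bits.
Transmission delay per hop = L/R = 512/7390000000 = 0.0692828 μs; 4 hops → 0.277131 μs.
Propagation delays (d/s per hop): 2.30435, 0.077, 0.454286, 3.52273 μs; sum = 6.35836 μs.
End-to-end = 6.64 μs.

6.64 μs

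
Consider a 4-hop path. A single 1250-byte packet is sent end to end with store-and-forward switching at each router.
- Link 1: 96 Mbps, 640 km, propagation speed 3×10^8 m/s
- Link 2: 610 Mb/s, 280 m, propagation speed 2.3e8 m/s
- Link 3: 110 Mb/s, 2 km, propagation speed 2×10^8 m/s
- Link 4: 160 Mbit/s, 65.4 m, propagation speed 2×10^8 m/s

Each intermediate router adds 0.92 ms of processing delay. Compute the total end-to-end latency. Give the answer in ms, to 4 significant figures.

5.179 ms

L = 1250 × 8 = 10000 bits.
Transmission delays (L/R per hop): 0.104167, 0.0163934, 0.0909091, 0.0625 ms; sum = 0.273969 ms.
Propagation delays (d/s per hop): 2.13333, 0.00121739, 0.01, 0.000327 ms; sum = 2.14488 ms.
Processing at 3 router(s): 3 × 0.92 ms = 2.76 ms.
End-to-end = 5.179 ms.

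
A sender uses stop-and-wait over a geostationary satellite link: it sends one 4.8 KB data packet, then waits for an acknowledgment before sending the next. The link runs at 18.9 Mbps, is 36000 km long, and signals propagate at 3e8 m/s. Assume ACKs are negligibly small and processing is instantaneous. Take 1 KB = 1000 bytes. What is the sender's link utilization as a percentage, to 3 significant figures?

0.839 %

t_tx = L/R = 38400/18900000 = 0.00203175 s.
t_prop = 36000000/300000000 = 0.12 s; RTT = 0.24 s.
Cycle = t_tx + RTT = 0.242032 s.
Utilization = t_tx / cycle = 0.00203175/0.242032 = 0.839 %.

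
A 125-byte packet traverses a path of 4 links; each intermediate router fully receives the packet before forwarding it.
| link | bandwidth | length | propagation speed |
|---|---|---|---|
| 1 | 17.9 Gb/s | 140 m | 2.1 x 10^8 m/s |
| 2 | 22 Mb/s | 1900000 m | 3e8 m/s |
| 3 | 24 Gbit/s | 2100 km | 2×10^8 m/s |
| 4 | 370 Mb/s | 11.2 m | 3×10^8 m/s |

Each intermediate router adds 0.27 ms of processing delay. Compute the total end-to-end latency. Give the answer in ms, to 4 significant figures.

L = 125 × 8 = 1000 bits.
Transmission delays (L/R per hop): 5.58659e-05, 0.0454545, 4.16667e-05, 0.0027027 ms; sum = 0.0482548 ms.
Propagation delays (d/s per hop): 0.000666667, 6.33333, 10.5, 3.73333e-05 ms; sum = 16.834 ms.
Processing at 3 router(s): 3 × 0.27 ms = 0.81 ms.
End-to-end = 17.69 ms.

17.69 ms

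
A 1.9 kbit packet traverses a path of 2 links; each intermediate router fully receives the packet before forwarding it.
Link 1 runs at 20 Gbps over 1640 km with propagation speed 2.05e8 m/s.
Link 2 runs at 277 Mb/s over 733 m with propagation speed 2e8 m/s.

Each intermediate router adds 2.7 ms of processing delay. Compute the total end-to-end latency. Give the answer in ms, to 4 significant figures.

10.71 ms

L = 1900 bits.
Transmission delays (L/R per hop): 9.5e-05, 0.00685921 ms; sum = 0.00695421 ms.
Propagation delays (d/s per hop): 8, 0.003665 ms; sum = 8.00367 ms.
Processing at 1 router(s): 1 × 2.7 ms = 2.7 ms.
End-to-end = 10.71 ms.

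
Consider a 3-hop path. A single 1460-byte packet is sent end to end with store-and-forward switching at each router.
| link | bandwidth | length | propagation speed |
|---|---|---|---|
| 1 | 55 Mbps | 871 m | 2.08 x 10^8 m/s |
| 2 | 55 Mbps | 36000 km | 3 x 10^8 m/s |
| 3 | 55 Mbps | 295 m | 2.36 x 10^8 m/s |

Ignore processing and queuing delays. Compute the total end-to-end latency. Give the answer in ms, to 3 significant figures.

L = 1460 × 8 = 11680 bits.
Transmission delay per hop = L/R = 11680/55000000 = 0.212364 ms; 3 hops → 0.637091 ms.
Propagation delays (d/s per hop): 0.0041875, 120, 0.00125 ms; sum = 120.005 ms.
End-to-end = 121 ms.

121 ms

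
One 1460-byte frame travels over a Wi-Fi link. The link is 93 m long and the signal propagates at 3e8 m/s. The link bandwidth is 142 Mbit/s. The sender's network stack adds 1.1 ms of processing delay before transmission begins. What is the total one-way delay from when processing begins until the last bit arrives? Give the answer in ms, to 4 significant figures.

1.183 ms

L = 1460 × 8 = 11680 bits.
Transmission delay = L/R = 11680 / 142000000 = 0.0822535 ms.
Propagation delay = d/s = 93 m / 300000000 m/s = 0.00031 ms.
Plus processing delay 1.1 ms = 1.1 ms.
Total = 1.183 ms.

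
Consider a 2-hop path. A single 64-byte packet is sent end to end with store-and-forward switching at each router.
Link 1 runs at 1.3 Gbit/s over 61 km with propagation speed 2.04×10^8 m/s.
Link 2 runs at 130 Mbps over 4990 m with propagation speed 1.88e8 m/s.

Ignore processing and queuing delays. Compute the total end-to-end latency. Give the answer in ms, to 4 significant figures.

0.3299 ms

L = 64 × 8 = 512 bits.
Transmission delays (L/R per hop): 0.000393846, 0.00393846 ms; sum = 0.00433231 ms.
Propagation delays (d/s per hop): 0.29902, 0.0265426 ms; sum = 0.325562 ms.
End-to-end = 0.3299 ms.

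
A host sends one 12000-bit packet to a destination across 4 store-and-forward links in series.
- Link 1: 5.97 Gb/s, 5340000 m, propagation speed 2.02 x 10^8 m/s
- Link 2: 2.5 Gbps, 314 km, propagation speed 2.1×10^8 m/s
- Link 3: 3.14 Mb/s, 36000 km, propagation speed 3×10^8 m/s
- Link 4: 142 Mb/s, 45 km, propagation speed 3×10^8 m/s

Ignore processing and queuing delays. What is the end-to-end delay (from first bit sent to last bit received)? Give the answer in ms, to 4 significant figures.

Transmission delays (L/R per hop): 0.00201005, 0.0048, 3.82166, 0.084507 ms; sum = 3.91297 ms.
Propagation delays (d/s per hop): 26.4356, 1.49524, 120, 0.15 ms; sum = 148.081 ms.
End-to-end = 152.0 ms.

152.0 ms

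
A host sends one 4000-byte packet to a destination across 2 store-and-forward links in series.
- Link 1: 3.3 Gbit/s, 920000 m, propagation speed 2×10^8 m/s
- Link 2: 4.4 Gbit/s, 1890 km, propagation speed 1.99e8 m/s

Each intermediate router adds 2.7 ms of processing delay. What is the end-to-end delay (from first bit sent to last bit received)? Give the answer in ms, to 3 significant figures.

16.8 ms

L = 4000 × 8 = 32000 bits.
Transmission delays (L/R per hop): 0.00969697, 0.00727273 ms; sum = 0.0169697 ms.
Propagation delays (d/s per hop): 4.6, 9.49749 ms; sum = 14.0975 ms.
Processing at 1 router(s): 1 × 2.7 ms = 2.7 ms.
End-to-end = 16.8 ms.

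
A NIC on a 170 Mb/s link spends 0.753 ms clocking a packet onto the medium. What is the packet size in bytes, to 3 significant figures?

16000 bytes

L = R × t_tx = 170000000 b/s × 0.000753 s = 128010 bits.
In bytes: 128010 / 8 = 16000 bytes.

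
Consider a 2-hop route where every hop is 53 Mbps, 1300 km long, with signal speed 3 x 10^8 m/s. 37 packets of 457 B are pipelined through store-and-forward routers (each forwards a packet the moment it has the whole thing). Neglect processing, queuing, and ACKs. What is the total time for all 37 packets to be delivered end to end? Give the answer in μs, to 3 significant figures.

Per-hop transmission t_tx = L/R = 3656/53000000 = 68.9811 μs.
Per-hop propagation t_prop = 1300000/300000000 = 4333.33 μs.
Pipeline fill: first packet needs 2·t_tx to clear all hops; remaining 36 packets each add one t_tx.
Total = (2+37-1)·t_tx + 2·t_prop = 38·68.9811 + 2·4333.33 = 11300 μs.

11300 μs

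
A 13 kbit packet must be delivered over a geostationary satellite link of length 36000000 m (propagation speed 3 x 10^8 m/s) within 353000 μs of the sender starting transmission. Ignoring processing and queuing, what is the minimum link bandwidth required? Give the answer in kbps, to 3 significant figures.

55.8 kbps

Propagation delay = 36000000 / 300000000 = 120000 μs.
Transmission budget = 353000 − 120000 = 233000 μs.
R ≥ L / t_tx = 13000 bits / 0.233 s = 55.8 kbps.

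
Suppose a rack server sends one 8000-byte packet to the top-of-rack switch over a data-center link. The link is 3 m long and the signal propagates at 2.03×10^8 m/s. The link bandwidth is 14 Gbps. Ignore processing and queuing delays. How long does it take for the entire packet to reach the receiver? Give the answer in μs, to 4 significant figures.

4.586 μs

L = 8000 × 8 = 64000 bits.
Transmission delay = L/R = 64000 / 14000000000 = 4.57143 μs.
Propagation delay = d/s = 3 m / 2.03e+08 m/s = 0.0147783 μs.
Total = 4.586 μs.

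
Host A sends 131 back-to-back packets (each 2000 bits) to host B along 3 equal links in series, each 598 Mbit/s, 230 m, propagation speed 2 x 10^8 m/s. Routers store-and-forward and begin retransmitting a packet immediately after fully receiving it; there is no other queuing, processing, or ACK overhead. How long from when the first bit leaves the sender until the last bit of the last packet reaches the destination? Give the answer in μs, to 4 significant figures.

448.3 μs

Per-hop transmission t_tx = L/R = 2000/598000000 = 3.34448 μs.
Per-hop propagation t_prop = 230/200000000 = 1.15 μs.
Pipeline fill: first packet needs 3·t_tx to clear all hops; remaining 130 packets each add one t_tx.
Total = (3+131-1)·t_tx + 3·t_prop = 133·3.34448 + 3·1.15 = 448.3 μs.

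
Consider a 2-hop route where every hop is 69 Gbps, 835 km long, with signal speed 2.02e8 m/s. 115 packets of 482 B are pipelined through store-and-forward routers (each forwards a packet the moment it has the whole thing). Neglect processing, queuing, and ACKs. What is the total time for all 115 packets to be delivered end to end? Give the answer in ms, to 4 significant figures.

Per-hop transmission t_tx = L/R = 3856/69000000000 = 5.58841e-05 ms.
Per-hop propagation t_prop = 835000/202000000 = 4.13366 ms.
Pipeline fill: first packet needs 2·t_tx to clear all hops; remaining 114 packets each add one t_tx.
Total = (2+115-1)·t_tx + 2·t_prop = 116·5.58841e-05 + 2·4.13366 = 8.274 ms.

8.274 ms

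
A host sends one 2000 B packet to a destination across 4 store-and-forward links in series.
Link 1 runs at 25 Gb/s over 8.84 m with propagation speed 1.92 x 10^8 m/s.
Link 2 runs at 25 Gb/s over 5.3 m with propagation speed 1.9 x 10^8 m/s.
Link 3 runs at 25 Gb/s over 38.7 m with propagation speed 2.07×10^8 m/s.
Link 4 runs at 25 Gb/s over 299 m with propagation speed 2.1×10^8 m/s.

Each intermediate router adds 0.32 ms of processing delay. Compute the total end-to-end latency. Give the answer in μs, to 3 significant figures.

L = 2000 × 8 = 16000 bits.
Transmission delay per hop = L/R = 16000/25000000000 = 0.64 μs; 4 hops → 2.56 μs.
Propagation delays (d/s per hop): 0.0460417, 0.0278947, 0.186957, 1.42381 μs; sum = 1.6847 μs.
Processing at 3 router(s): 3 × 0.32 ms = 960 μs.
End-to-end = 964 μs.

964 μs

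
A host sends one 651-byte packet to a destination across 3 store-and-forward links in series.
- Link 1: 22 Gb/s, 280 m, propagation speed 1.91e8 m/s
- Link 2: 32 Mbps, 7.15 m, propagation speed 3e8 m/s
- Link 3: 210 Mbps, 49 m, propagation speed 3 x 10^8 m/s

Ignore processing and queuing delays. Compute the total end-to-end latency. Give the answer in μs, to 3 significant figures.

L = 651 × 8 = 5208 bits.
Transmission delays (L/R per hop): 0.236727, 162.75, 24.8 μs; sum = 187.787 μs.
Propagation delays (d/s per hop): 1.46597, 0.0238333, 0.163333 μs; sum = 1.65314 μs.
End-to-end = 189 μs.

189 μs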